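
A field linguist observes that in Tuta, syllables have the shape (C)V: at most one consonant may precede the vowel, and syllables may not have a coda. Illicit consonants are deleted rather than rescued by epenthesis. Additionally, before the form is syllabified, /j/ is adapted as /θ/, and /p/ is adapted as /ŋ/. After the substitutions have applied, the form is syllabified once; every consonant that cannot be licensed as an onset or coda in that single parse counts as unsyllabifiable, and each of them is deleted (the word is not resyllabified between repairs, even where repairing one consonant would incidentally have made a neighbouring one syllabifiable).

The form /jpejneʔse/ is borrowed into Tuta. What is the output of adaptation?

ŋenese

Substitution: /j/ → /θ/, /p/ → /ŋ/, giving /θŋeθneʔse/.
The consonants /θ/, /θ/, /ʔ/ cannot be parsed into a legal (C)V syllable (no codas are permitted; onsets are limited to one consonant).
Each unlicensed consonant is deleted: /θ/, /θ/, /ʔ/.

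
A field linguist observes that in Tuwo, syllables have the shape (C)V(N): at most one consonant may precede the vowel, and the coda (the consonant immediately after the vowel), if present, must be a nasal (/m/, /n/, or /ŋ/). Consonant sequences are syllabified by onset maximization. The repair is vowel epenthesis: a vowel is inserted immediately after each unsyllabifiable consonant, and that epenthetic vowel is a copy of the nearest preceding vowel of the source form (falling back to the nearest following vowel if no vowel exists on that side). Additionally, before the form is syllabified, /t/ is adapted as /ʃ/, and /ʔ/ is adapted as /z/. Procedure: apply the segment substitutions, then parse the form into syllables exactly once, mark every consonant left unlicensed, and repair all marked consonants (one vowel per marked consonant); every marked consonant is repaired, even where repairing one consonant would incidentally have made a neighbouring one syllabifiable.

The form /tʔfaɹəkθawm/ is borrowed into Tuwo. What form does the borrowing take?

Substitution: /t/ → /ʃ/, /ʔ/ → /z/, giving /ʃzfaɹəkθawm/.
Syllabifying with onset maximization leaves /ʃ/, /z/, /k/, /w/, /m/ stranded (only a nasal (/m/, /n/, or /ŋ/) is licensed in coda position; onsets are limited to one consonant).
Epenthesis after each stranded consonant: /ʃ/ → /ʃa/, /z/ → /za/, /k/ → /kə/, /w/ → /wa/, /m/ → /ma/.

ʃazafaɹəkəθawama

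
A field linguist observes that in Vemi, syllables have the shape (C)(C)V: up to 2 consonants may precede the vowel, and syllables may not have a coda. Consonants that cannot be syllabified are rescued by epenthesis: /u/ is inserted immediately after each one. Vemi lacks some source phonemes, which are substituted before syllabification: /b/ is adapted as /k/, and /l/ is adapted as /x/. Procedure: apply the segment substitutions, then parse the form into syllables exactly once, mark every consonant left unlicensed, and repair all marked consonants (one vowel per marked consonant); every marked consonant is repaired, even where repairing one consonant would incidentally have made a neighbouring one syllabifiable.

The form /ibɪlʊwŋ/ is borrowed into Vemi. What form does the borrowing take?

Substitution: /b/ → /k/, /l/ → /x/, giving /ikɪxʊwŋ/.
Syllabifying with onset maximization leaves /w/, /ŋ/ stranded (no codas are permitted; onsets may contain at most 2 consonants).
Each unlicensed consonant becomes the onset of a new syllable: /w/ → /wu/, /ŋ/ → /ŋu/.

ikɪxʊwuŋu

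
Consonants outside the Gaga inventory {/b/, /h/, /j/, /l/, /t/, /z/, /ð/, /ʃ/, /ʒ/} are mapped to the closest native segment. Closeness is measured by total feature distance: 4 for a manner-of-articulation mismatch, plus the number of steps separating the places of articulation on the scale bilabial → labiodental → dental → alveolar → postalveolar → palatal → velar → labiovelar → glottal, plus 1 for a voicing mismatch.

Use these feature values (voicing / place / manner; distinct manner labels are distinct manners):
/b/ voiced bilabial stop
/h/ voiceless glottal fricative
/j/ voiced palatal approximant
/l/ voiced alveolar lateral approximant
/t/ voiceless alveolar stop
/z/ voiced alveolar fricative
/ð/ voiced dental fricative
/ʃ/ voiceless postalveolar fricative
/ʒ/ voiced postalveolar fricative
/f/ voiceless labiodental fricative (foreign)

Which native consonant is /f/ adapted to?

ð

/ð/ is closest: same manner (fricative), place distance 1 (labiodental→dental), voicing differs (+1); total 2. Next closest is /z/ at distance 3.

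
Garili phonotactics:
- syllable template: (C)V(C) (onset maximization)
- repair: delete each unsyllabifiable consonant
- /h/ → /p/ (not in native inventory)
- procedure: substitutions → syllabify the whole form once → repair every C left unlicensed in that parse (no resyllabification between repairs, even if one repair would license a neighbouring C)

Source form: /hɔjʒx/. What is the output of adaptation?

Substitution: /h/ → /p/, giving /pɔjʒx/.
Syllabifying with onset maximization leaves /ʒ/, /x/ stranded (at most one coda consonant is licensed; onsets are limited to one consonant).
Each unlicensed consonant is deleted: /ʒ/, /x/.

pɔj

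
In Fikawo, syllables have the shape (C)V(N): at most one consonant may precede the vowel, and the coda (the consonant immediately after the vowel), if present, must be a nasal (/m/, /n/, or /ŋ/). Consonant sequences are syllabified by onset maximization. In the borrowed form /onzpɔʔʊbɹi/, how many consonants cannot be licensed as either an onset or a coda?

Syllabifying with onset maximization leaves /z/, /b/ stranded (only a nasal (/m/, /n/, or /ŋ/) is licensed in coda position; onsets are limited to one consonant).

2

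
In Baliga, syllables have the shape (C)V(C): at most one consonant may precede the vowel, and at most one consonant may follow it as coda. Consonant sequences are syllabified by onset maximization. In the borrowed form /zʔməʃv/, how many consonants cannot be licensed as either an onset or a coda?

Syllabifying with onset maximization leaves /z/, /ʔ/, /v/ stranded (at most one coda consonant is licensed; onsets are limited to one consonant).

3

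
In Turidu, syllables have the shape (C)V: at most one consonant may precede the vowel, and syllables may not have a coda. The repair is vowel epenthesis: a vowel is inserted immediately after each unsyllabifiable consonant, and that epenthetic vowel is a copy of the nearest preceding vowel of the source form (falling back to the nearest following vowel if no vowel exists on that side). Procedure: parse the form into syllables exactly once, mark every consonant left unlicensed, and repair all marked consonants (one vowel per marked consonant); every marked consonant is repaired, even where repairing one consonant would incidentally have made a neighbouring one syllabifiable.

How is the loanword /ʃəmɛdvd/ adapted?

ʃəmɛdɛvɛdɛ

Under (C)V, the unsyllabifiable consonants are /d/, /v/, /d/ (no codas are permitted; onsets are limited to one consonant).
Epenthesis after each stranded consonant: /d/ → /dɛ/, /v/ → /vɛ/, /d/ → /dɛ/.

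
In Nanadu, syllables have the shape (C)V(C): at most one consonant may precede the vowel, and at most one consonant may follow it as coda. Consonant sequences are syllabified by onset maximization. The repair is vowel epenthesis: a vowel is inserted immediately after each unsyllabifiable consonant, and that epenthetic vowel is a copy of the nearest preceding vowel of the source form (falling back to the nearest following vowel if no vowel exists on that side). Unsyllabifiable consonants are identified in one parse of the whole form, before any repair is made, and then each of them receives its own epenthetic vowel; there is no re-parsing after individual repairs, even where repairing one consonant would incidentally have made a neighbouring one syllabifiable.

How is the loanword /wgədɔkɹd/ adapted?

wəgədɔkɹɔdɔ

The consonants /w/, /ɹ/, /d/ cannot be parsed into a legal (C)V(C) syllable (at most one coda consonant is licensed; onsets are limited to one consonant).
Inserting the epenthetic vowel yields /w/ → /wə/, /ɹ/ → /ɹɔ/, /d/ → /dɔ/.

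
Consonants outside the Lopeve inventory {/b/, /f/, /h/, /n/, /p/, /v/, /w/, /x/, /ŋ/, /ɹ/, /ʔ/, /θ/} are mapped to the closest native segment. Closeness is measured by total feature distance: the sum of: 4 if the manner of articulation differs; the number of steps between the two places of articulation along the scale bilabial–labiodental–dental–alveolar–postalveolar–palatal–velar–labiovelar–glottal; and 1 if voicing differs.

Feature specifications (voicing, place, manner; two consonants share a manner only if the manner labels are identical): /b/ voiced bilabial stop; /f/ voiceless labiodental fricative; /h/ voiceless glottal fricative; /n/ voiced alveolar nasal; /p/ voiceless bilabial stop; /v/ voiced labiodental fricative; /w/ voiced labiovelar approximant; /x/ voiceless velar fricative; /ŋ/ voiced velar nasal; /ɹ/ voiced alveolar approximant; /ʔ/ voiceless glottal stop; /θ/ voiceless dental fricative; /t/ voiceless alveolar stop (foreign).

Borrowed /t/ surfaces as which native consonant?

p

/p/ is closest: same manner (stop), place distance 3 (alveolar→bilabial), same voicing; total 3. Next closest is /b/ at distance 4.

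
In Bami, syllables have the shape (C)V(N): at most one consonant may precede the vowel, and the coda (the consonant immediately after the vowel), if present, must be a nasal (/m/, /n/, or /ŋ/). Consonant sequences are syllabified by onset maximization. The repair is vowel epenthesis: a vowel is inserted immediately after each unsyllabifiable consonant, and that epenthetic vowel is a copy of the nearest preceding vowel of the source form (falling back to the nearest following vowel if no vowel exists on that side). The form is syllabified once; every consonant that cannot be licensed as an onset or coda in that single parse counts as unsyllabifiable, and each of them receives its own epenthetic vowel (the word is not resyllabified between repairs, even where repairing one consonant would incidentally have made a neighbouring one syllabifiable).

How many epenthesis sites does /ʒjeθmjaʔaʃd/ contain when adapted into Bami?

5

The unsyllabifiable consonants are /ʒ/, /θ/, /m/, /ʃ/, /d/; each receives one epenthetic vowel.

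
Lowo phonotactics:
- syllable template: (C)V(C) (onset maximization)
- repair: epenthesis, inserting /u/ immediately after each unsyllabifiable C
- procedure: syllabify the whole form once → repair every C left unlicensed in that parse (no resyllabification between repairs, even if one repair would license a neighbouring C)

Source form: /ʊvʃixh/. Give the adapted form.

ʊvʃixhu

Under (C)V(C), the unsyllabifiable consonants are /h/ (at most one coda consonant is licensed; onsets are limited to one consonant).
Epenthesis after each stranded consonant: /h/ → /hu/.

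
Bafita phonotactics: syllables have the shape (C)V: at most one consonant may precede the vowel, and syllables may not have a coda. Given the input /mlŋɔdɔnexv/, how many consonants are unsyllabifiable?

4

Syllabifying with onset maximization leaves /m/, /l/, /x/, /v/ stranded (no codas are permitted; onsets are limited to one consonant).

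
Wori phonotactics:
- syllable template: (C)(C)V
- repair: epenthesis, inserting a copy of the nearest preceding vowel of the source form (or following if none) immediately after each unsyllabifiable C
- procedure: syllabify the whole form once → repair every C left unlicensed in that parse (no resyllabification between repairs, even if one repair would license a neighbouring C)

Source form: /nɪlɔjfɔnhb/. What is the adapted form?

Under (C)(C)V, the unsyllabifiable consonants are /n/, /h/, /b/ (no codas are permitted; onsets may contain at most 2 consonants).
Epenthesis after each stranded consonant: /n/ → /nɔ/, /h/ → /hɔ/, /b/ → /bɔ/.

nɪlɔjfɔnɔhɔbɔ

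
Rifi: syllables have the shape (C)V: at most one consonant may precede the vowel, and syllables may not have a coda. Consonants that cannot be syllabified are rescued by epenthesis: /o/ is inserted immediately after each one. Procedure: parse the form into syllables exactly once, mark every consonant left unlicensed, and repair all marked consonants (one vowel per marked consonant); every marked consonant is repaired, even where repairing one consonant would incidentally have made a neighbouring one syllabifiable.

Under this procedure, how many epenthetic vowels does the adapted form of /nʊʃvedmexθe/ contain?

The unsyllabifiable consonants are /ʃ/, /d/, /x/; each receives one epenthetic vowel.

3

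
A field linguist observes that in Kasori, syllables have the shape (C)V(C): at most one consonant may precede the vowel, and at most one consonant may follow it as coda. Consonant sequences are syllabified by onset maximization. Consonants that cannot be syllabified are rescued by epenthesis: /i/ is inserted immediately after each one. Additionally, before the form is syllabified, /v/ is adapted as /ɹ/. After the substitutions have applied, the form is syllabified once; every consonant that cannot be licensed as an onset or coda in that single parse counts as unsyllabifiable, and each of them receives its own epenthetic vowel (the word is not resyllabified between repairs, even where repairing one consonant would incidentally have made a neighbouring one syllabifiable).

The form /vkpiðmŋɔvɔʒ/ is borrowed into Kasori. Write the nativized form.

ɹikipiðmiŋɔɹɔʒ

Substitution: /v/ → /ɹ/, giving /ɹkpiðmŋɔɹɔʒ/.
Under (C)V(C), the unsyllabifiable consonants are /ɹ/, /k/, /m/ (at most one coda consonant is licensed; onsets are limited to one consonant).
Each unlicensed consonant becomes the onset of a new syllable: /ɹ/ → /ɹi/, /k/ → /ki/, /m/ → /mi/.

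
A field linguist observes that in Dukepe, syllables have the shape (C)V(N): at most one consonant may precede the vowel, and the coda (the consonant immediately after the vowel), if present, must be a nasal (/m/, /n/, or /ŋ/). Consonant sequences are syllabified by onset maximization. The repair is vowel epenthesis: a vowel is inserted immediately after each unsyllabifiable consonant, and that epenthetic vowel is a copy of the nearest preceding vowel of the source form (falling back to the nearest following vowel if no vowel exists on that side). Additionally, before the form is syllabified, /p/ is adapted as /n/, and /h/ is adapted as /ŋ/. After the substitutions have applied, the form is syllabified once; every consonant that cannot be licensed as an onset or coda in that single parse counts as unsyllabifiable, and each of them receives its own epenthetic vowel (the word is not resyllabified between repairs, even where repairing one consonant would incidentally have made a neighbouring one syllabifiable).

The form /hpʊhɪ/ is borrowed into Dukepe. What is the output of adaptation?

ŋʊnʊŋɪ

Substitution: /h/ → /ŋ/, /p/ → /n/, giving /ŋnʊŋɪ/.
Syllabifying with onset maximization leaves /ŋ/ stranded (only a nasal (/m/, /n/, or /ŋ/) is licensed in coda position; onsets are limited to one consonant).
Epenthesis after each stranded consonant: /ŋ/ → /ŋʊ/.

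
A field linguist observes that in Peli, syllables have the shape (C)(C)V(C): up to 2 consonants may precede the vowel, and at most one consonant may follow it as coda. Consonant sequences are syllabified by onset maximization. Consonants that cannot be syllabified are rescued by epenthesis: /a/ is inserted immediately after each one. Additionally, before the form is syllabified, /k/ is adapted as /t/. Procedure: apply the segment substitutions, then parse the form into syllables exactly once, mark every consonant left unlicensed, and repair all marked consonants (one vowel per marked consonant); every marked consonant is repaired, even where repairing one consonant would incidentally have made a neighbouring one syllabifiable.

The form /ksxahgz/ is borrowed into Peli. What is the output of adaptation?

tasxahgaza

Substitution: /k/ → /t/, giving /tsxahgz/.
The consonants /t/, /g/, /z/ cannot be parsed into a legal (C)(C)V(C) syllable (at most one coda consonant is licensed; onsets may contain at most 2 consonants).
Each unlicensed consonant becomes the onset of a new syllable: /t/ → /ta/, /g/ → /ga/, /z/ → /za/.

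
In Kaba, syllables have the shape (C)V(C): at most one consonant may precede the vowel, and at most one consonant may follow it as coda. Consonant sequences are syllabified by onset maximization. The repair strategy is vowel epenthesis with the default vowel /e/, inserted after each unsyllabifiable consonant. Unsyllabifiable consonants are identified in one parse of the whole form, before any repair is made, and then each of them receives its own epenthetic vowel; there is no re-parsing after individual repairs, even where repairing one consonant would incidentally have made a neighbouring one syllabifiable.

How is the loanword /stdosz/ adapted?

Syllabifying with onset maximization leaves /s/, /t/, /z/ stranded (at most one coda consonant is licensed; onsets are limited to one consonant).
Each unlicensed consonant becomes the onset of a new syllable: /s/ → /se/, /t/ → /te/, /z/ → /ze/.

setedosze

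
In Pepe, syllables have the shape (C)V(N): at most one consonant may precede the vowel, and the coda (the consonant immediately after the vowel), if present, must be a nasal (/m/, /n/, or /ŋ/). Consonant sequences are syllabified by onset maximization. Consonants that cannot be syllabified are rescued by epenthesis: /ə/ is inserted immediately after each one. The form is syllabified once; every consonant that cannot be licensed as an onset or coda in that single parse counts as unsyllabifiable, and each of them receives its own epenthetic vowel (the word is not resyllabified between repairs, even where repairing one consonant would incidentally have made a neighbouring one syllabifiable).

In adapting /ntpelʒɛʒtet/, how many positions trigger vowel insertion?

5

The unsyllabifiable consonants are /n/, /t/, /l/, /ʒ/, /t/; each receives one epenthetic vowel.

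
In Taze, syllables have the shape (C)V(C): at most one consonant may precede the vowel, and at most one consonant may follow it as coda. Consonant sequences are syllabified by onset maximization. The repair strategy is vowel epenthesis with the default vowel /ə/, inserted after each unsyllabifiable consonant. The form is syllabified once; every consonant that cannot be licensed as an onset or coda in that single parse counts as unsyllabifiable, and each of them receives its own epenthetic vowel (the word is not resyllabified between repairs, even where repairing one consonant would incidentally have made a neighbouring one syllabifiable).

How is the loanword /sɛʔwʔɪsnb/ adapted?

Under (C)V(C), the unsyllabifiable consonants are /w/, /n/, /b/ (at most one coda consonant is licensed; onsets are limited to one consonant).
Each unlicensed consonant becomes the onset of a new syllable: /w/ → /wə/, /n/ → /nə/, /b/ → /bə/.

sɛʔwəʔɪsnəbə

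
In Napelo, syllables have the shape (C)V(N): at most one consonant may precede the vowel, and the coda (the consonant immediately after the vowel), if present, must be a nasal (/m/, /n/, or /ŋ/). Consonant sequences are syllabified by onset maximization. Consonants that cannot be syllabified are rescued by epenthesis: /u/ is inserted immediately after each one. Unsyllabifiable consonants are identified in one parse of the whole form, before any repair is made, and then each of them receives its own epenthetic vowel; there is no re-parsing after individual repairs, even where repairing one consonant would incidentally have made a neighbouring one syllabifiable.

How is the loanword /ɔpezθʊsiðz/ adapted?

ɔpezuθʊsiðuzu

Syllabifying with onset maximization leaves /z/, /ð/, /z/ stranded (only a nasal (/m/, /n/, or /ŋ/) is licensed in coda position; onsets are limited to one consonant).
Inserting the epenthetic vowel yields /z/ → /zu/, /ð/ → /ðu/, /z/ → /zu/.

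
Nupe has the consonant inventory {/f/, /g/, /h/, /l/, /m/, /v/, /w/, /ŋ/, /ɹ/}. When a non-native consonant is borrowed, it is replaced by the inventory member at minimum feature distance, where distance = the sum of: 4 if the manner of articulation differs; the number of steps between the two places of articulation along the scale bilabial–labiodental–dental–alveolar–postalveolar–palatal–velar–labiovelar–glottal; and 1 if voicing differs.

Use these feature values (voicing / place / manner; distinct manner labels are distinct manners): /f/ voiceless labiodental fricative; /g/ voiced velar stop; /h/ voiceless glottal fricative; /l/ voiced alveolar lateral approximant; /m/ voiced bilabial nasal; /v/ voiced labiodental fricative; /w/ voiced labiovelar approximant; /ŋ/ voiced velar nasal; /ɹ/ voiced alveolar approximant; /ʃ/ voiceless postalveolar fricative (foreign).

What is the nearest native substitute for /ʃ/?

f

/f/ is closest: same manner (fricative), place distance 3 (postalveolar→labiodental), same voicing; total 3. Next closest is /h/ at distance 4.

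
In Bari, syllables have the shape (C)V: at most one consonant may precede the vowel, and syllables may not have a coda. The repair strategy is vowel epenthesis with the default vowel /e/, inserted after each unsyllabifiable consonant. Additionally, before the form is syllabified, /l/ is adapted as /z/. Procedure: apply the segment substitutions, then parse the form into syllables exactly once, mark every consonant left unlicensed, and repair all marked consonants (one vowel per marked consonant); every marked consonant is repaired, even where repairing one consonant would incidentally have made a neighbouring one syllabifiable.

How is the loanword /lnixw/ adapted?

Substitution: /l/ → /z/, giving /znixw/.
Syllabifying with onset maximization leaves /z/, /x/, /w/ stranded (no codas are permitted; onsets are limited to one consonant).
Epenthesis after each stranded consonant: /z/ → /ze/, /x/ → /xe/, /w/ → /we/.

zenixewe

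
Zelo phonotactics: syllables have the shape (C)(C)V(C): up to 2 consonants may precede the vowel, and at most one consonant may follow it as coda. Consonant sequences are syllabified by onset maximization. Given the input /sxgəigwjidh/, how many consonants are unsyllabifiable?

2

Under (C)(C)V(C), the unsyllabifiable consonants are /s/, /h/ (at most one coda consonant is licensed; onsets may contain at most 2 consonants).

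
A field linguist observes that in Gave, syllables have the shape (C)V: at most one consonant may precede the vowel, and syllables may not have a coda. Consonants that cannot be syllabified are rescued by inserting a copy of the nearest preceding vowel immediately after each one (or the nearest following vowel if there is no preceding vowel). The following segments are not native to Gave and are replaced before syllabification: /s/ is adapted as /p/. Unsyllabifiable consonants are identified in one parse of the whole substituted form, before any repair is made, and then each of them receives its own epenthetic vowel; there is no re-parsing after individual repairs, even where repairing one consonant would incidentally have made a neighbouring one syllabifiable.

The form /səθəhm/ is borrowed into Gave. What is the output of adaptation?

pəθəhəmə

Substitution: /s/ → /p/, giving /pəθəhm/.
Syllabifying with onset maximization leaves /h/, /m/ stranded (no codas are permitted; onsets are limited to one consonant).
Each unlicensed consonant becomes the onset of a new syllable: /h/ → /hə/, /m/ → /mə/.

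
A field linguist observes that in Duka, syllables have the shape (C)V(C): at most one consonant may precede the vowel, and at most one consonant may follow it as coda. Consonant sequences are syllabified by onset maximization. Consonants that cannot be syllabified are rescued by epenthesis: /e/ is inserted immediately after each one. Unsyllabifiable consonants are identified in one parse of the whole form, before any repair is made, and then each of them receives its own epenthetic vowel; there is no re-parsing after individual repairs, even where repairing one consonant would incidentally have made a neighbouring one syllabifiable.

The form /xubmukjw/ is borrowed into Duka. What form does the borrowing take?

xubmukjewe

The consonants /j/, /w/ cannot be parsed into a legal (C)V(C) syllable (at most one coda consonant is licensed; onsets are limited to one consonant).
Each unlicensed consonant becomes the onset of a new syllable: /j/ → /je/, /w/ → /we/.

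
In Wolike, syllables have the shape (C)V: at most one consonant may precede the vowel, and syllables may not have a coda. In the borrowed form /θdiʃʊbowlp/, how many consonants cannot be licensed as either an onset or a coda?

4

The consonants /θ/, /w/, /l/, /p/ cannot be parsed into a legal (C)V syllable (no codas are permitted; onsets are limited to one consonant).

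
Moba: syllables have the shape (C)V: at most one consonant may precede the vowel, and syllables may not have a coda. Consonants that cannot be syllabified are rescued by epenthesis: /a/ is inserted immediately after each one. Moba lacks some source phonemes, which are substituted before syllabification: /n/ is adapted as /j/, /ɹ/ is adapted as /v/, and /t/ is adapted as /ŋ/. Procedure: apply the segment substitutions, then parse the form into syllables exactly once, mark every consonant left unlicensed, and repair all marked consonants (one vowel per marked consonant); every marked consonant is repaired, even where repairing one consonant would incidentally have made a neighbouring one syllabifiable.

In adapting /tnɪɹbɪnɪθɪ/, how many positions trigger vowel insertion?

2

After substitution the input is /ŋjɪvbɪjɪθɪ/.
The unsyllabifiable consonants are /ŋ/, /v/; each receives one epenthetic vowel.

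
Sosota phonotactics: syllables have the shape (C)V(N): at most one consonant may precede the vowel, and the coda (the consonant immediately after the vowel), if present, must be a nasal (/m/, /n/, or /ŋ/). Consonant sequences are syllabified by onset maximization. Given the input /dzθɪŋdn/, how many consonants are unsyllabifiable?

4

Syllabifying with onset maximization leaves /d/, /z/, /d/, /n/ stranded (only a nasal (/m/, /n/, or /ŋ/) is licensed in coda position; onsets are limited to one consonant).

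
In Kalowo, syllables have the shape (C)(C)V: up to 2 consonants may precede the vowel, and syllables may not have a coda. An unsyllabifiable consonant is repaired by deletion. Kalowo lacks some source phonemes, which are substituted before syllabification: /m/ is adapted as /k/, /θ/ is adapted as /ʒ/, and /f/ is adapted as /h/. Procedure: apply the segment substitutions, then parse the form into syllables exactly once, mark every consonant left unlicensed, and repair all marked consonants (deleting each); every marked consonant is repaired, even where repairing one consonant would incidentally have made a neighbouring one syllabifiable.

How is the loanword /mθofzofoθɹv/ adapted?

kʒohzoho

Substitution: /m/ → /k/, /θ/ → /ʒ/, /f/ → /h/, giving /kʒohzohoʒɹv/.
Under (C)(C)V, the unsyllabifiable consonants are /ʒ/, /ɹ/, /v/ (no codas are permitted; onsets may contain at most 2 consonants).
Deletion applies to /ʒ/, /ɹ/, /v/.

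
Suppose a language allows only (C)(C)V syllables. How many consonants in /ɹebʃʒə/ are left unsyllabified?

1

The consonants /b/ cannot be parsed into a legal (C)(C)V syllable (no codas are permitted; onsets may contain at most 2 consonants).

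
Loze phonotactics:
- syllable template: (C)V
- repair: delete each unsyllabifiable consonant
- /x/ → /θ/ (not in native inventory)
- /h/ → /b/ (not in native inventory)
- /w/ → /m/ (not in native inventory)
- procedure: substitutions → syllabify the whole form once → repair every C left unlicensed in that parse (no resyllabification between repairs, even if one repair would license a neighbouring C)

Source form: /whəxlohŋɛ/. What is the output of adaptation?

bəloŋɛ

Substitution: /w/ → /m/, /h/ → /b/, /x/ → /θ/, giving /mbəθlobŋɛ/.
The consonants /m/, /θ/, /b/ cannot be parsed into a legal (C)V syllable (no codas are permitted; onsets are limited to one consonant).
Deletion applies to /m/, /θ/, /b/.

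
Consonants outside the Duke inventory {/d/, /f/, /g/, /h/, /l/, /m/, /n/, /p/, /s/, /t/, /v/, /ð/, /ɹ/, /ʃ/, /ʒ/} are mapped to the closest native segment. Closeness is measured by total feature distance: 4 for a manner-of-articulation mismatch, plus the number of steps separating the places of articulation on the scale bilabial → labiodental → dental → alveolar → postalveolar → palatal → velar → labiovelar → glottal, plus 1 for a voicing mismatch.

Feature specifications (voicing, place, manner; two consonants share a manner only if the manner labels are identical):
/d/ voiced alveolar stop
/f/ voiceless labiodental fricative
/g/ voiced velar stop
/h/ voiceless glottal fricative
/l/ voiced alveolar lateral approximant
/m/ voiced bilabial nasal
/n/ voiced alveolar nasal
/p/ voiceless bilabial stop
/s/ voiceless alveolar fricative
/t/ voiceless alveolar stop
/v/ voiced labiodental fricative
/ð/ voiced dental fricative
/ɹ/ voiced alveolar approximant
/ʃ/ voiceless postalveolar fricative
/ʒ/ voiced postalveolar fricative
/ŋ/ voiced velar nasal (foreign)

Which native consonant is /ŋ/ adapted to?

/n/ is closest: same manner (nasal), place distance 3 (velar→alveolar), same voicing; total 3. Next closest is /g/ at distance 4.

n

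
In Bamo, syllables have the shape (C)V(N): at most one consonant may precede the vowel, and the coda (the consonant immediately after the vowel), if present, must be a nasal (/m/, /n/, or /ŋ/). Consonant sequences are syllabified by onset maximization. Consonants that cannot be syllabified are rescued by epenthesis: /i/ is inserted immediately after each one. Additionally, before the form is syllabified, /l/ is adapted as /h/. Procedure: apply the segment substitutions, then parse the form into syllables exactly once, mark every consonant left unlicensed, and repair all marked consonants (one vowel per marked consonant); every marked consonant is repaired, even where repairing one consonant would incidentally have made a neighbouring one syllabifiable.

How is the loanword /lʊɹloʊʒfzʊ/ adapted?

hʊɹihoʊʒifizʊ

Substitution: /l/ → /h/, giving /hʊɹhoʊʒfzʊ/.
Under (C)V(N), the unsyllabifiable consonants are /ɹ/, /ʒ/, /f/ (only a nasal (/m/, /n/, or /ŋ/) is licensed in coda position; onsets are limited to one consonant).
Epenthesis after each stranded consonant: /ɹ/ → /ɹi/, /ʒ/ → /ʒi/, /f/ → /fi/.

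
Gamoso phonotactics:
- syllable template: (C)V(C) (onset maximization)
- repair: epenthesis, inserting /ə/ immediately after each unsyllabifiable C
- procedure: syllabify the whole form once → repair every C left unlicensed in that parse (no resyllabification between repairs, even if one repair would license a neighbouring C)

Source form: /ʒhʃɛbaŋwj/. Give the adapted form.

ʒəhəʃɛbaŋwəjə

The consonants /ʒ/, /h/, /w/, /j/ cannot be parsed into a legal (C)V(C) syllable (at most one coda consonant is licensed; onsets are limited to one consonant).
Inserting the epenthetic vowel yields /ʒ/ → /ʒə/, /h/ → /hə/, /w/ → /wə/, /j/ → /jə/.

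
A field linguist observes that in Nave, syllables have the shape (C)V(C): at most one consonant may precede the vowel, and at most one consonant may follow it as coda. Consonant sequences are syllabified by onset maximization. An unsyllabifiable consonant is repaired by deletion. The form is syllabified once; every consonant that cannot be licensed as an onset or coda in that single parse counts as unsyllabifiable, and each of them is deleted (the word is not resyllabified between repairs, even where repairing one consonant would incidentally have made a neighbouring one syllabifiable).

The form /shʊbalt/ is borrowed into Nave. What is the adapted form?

hʊbal

Under (C)V(C), the unsyllabifiable consonants are /s/, /t/ (at most one coda consonant is licensed; onsets are limited to one consonant).
Deletion applies to /s/, /t/.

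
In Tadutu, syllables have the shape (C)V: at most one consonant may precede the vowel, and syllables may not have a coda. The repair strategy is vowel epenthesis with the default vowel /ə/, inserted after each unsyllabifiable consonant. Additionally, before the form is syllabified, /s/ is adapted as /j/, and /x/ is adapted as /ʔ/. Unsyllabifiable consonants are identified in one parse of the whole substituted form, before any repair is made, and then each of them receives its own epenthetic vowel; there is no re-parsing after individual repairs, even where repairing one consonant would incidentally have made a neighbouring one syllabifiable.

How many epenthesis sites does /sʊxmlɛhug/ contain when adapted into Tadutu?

3

After substitution the input is /jʊʔmlɛhug/.
The unsyllabifiable consonants are /ʔ/, /m/, /g/; each receives one epenthetic vowel.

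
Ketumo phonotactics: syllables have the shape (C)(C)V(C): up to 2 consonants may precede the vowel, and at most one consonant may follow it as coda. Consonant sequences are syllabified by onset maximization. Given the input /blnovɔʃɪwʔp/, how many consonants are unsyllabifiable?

3

Syllabifying with onset maximization leaves /b/, /ʔ/, /p/ stranded (at most one coda consonant is licensed; onsets may contain at most 2 consonants).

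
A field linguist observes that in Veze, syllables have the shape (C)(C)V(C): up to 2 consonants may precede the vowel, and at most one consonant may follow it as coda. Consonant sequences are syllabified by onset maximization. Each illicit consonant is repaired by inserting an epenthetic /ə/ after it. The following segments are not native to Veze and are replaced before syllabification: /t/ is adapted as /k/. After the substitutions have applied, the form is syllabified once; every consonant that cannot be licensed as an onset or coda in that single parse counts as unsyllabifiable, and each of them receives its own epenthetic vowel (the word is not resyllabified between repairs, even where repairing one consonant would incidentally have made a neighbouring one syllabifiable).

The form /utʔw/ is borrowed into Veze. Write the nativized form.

Substitution: /t/ → /k/, giving /ukʔw/.
The consonants /ʔ/, /w/ cannot be parsed into a legal (C)(C)V(C) syllable (at most one coda consonant is licensed; onsets may contain at most 2 consonants).
Epenthesis after each stranded consonant: /ʔ/ → /ʔə/, /w/ → /wə/.

ukʔəwə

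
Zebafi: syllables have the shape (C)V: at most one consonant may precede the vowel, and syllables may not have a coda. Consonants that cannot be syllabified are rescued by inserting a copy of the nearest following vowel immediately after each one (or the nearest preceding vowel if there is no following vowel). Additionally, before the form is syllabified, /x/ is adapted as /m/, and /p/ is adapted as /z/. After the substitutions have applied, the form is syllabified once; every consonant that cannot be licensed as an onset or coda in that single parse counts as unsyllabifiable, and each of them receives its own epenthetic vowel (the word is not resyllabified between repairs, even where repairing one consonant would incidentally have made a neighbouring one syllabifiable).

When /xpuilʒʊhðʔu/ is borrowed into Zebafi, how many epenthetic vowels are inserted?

4

After substitution the input is /mzuilʒʊhðʔu/.
The unsyllabifiable consonants are /m/, /l/, /h/, /ð/; each receives one epenthetic vowel.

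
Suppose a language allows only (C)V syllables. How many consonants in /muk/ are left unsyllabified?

1

The consonants /k/ cannot be parsed into a legal (C)V syllable (no codas are permitted; onsets are limited to one consonant).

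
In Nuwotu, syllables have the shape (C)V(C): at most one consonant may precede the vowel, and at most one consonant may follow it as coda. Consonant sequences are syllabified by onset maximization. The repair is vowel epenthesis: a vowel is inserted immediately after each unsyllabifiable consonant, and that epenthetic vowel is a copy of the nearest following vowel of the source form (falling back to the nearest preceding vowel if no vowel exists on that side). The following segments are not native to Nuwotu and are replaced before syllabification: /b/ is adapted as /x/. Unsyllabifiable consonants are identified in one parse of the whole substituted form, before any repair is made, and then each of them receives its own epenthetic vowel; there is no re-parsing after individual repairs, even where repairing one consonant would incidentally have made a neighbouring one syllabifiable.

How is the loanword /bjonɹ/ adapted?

xojonɹo

Substitution: /b/ → /x/, giving /xjonɹ/.
Syllabifying with onset maximization leaves /x/, /ɹ/ stranded (at most one coda consonant is licensed; onsets are limited to one consonant).
Inserting the epenthetic vowel yields /x/ → /xo/, /ɹ/ → /ɹo/.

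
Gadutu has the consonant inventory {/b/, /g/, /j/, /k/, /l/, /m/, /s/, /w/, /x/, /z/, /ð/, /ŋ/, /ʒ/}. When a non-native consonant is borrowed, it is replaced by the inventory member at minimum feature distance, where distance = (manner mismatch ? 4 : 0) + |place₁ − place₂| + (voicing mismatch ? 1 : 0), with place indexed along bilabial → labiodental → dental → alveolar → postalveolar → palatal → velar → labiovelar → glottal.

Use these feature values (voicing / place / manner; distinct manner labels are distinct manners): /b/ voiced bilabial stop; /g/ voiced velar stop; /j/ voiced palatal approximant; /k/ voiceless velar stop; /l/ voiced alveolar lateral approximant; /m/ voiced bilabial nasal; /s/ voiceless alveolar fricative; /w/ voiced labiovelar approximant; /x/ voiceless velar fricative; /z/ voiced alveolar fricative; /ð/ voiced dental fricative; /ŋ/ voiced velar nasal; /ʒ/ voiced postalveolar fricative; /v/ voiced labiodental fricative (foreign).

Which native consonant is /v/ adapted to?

ð

/ð/ is closest: same manner (fricative), place distance 1 (labiodental→dental), same voicing; total 1. Next closest is /z/ at distance 2.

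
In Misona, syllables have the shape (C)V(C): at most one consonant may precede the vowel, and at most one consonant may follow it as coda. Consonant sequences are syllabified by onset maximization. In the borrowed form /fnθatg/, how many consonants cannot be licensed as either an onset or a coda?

3

Syllabifying with onset maximization leaves /f/, /n/, /g/ stranded (at most one coda consonant is licensed; onsets are limited to one consonant).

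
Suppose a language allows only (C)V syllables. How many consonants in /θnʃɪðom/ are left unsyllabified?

3

Syllabifying with onset maximization leaves /θ/, /n/, /m/ stranded (no codas are permitted; onsets are limited to one consonant).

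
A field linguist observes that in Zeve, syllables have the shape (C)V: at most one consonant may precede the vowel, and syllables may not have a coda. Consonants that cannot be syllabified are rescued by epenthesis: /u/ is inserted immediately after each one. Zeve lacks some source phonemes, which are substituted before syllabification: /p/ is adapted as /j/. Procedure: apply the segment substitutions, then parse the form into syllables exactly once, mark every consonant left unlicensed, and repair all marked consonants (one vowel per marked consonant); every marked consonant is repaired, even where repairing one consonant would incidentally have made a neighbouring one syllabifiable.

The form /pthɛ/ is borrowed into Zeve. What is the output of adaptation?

Substitution: /p/ → /j/, giving /jthɛ/.
The consonants /j/, /t/ cannot be parsed into a legal (C)V syllable (no codas are permitted; onsets are limited to one consonant).
Epenthesis after each stranded consonant: /j/ → /ju/, /t/ → /tu/.

jutuhɛ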